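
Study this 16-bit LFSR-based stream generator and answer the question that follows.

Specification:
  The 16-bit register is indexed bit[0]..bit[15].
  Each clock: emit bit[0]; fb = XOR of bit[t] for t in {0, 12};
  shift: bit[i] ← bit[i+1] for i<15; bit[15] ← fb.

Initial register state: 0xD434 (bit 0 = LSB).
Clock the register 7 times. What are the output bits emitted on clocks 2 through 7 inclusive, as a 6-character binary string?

reg_0 = 0xD434
clock 1: out=0, reg = 0xEA1A
clock 2: out=0, reg = 0x750D
clock 3: out=1, reg = 0x3A86
clock 4: out=0, reg = 0x9D43
clock 5: out=1, reg = 0x4EA1
clock 6: out=1, reg = 0xA750
clock 7: out=0, reg = 0x53A8

010110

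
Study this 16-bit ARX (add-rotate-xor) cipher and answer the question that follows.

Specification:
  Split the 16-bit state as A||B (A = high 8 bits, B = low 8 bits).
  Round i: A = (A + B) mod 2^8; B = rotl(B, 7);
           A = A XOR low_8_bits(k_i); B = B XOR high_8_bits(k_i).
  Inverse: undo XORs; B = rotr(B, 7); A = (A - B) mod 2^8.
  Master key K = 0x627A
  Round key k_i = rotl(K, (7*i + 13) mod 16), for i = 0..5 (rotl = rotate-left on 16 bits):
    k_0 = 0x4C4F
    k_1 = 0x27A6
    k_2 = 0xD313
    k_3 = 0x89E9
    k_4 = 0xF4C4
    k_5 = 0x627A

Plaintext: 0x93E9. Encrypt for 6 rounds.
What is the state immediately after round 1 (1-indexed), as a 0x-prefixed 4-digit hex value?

s_0 = plaintext = 0x93E9
s_1 = Round(s_0, k_0) = 0x33B8
s_2 = Round(s_1, k_1) = 0x4D7B
s_3 = Round(s_2, k_2) = 0xDB6E
s_4 = Round(s_3, k_3) = 0xA0BE
s_5 = Round(s_4, k_4) = 0x9AAB
s_6 = Round(s_5, k_5) = 0x3FB7

0x33B8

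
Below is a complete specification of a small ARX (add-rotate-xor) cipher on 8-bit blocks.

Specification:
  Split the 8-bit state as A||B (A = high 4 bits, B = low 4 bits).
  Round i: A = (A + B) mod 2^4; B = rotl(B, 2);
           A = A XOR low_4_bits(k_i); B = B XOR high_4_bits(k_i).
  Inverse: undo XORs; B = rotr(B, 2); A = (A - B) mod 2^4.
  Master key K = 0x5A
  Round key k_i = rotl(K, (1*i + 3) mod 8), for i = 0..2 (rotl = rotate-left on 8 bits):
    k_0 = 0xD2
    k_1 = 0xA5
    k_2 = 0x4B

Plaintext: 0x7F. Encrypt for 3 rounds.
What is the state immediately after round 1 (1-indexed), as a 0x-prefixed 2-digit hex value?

0x42

s_0 = plaintext = 0x7F
s_1 = Round(s_0, k_0) = 0x42
s_2 = Round(s_1, k_1) = 0x32
s_3 = Round(s_2, k_2) = 0xEC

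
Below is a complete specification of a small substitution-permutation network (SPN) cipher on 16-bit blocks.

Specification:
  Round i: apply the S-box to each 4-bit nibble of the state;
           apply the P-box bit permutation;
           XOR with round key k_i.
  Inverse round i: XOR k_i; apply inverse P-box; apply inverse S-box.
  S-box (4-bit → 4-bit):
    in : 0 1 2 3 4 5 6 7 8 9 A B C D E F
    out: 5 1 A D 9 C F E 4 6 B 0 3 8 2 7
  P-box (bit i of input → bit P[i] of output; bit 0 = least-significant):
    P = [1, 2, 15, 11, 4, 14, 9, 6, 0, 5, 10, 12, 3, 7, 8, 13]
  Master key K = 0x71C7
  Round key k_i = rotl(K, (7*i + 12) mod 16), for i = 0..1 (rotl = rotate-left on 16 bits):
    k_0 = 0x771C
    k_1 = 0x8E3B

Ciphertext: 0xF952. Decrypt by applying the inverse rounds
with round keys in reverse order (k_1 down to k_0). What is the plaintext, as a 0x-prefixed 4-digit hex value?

s_0 = ciphertext = 0xF952
s_1 = InvRound(s_0, k_1) = 0x367B
s_2 = InvRound(s_1, k_0) = 0x8C2C

0x8C2C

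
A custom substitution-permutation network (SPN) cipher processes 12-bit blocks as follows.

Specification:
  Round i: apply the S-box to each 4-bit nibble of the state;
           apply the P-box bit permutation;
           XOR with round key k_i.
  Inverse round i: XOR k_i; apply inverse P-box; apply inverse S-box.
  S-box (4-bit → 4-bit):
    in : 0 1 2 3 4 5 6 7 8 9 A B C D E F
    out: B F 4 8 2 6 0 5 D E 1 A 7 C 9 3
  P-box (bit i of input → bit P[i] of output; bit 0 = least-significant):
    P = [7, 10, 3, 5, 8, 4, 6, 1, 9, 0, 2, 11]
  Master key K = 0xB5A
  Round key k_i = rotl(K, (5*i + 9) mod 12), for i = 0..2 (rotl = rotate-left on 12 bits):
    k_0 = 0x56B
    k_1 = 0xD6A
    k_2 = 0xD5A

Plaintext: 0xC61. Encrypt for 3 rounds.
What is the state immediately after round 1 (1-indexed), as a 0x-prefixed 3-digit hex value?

s_0 = plaintext = 0xC61
s_1 = Round(s_0, k_0) = 0x3C6
s_2 = Round(s_1, k_1) = 0x43A
s_3 = Round(s_2, k_2) = 0xDD9

0x3C6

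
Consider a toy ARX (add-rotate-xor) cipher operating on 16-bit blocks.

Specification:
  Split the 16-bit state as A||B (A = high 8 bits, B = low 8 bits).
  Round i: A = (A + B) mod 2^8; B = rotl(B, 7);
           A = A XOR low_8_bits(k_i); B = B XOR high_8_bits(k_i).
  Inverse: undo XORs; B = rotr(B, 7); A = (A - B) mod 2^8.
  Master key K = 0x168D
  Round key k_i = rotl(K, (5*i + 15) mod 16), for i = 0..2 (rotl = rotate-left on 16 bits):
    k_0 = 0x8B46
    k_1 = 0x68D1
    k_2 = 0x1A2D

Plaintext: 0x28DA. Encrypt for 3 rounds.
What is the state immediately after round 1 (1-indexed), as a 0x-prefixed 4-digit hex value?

s_0 = plaintext = 0x28DA
s_1 = Round(s_0, k_0) = 0x44E6
s_2 = Round(s_1, k_1) = 0xFB1B
s_3 = Round(s_2, k_2) = 0x3B97

0x44E6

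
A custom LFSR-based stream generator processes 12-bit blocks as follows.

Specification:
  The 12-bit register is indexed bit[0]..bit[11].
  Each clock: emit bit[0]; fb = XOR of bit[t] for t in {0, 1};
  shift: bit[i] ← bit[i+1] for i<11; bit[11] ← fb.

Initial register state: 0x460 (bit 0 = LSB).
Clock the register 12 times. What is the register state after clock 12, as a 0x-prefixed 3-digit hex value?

reg_0 = 0x460
clock 1: out=0, reg = 0x230
clock 2: out=0, reg = 0x118
clock 3: out=0, reg = 0x08C
clock 4: out=0, reg = 0x046
clock 5: out=0, reg = 0x823
clock 6: out=1, reg = 0x411
clock 7: out=1, reg = 0xA08
clock 8: out=0, reg = 0x504
clock 9: out=0, reg = 0x282
clock 10: out=0, reg = 0x941
clock 11: out=1, reg = 0xCA0
clock 12: out=0, reg = 0x650

0x650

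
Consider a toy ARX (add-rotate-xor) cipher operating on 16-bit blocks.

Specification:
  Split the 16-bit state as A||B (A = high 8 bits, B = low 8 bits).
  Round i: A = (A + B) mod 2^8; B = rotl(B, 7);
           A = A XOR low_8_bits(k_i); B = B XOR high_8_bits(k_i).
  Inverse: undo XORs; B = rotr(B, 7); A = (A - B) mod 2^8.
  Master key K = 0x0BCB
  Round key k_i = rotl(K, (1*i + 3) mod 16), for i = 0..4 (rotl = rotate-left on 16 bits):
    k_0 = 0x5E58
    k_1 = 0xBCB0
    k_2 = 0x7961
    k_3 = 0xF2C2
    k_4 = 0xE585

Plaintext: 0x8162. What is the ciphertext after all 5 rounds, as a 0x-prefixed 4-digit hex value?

0x0BA3

s_0 = plaintext = 0x8162
s_1 = Round(s_0, k_0) = 0xBB6F
s_2 = Round(s_1, k_1) = 0x9A0B
s_3 = Round(s_2, k_2) = 0xC4FC
s_4 = Round(s_3, k_3) = 0x028C
s_5 = Round(s_4, k_4) = 0x0BA3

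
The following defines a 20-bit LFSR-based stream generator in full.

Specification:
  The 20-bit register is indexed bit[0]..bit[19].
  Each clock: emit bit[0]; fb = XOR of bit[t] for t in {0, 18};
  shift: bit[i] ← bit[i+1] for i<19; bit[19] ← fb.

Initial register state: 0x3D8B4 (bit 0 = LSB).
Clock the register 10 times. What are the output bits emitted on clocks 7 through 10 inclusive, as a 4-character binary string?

reg_0 = 0x3D8B4
clock 1: out=0, reg = 0x1EC5A
clock 2: out=0, reg = 0x0F62D
clock 3: out=1, reg = 0x87B16
clock 4: out=0, reg = 0x43D8B
clock 5: out=1, reg = 0x21EC5
clock 6: out=1, reg = 0x90F62
clock 7: out=0, reg = 0x487B1
clock 8: out=1, reg = 0x243D8
clock 9: out=0, reg = 0x121EC
clock 10: out=0, reg = 0x090F6

0100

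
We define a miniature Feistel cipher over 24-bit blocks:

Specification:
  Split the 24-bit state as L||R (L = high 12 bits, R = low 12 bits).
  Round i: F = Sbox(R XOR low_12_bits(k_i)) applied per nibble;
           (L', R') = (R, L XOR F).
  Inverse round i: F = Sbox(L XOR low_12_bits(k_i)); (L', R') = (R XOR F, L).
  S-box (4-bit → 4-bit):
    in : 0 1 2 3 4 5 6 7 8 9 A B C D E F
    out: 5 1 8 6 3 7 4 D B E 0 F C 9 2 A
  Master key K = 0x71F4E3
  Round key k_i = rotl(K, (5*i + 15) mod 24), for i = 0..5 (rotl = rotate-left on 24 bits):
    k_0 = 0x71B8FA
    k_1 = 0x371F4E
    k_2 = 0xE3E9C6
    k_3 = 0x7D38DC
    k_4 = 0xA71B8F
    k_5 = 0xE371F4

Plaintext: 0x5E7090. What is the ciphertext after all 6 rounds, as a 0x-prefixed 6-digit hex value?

0x31F094

s_0 = plaintext = 0x5E7090
s_1 = Round(s_0, k_0) = 0x090EA7
s_2 = Round(s_1, k_1) = 0xEA71BE
s_3 = Round(s_2, k_2) = 0x1BE57C
s_4 = Round(s_3, k_3) = 0x57C8BB
s_5 = Round(s_4, k_4) = 0x8BB31F
s_6 = Round(s_5, k_5) = 0x31F094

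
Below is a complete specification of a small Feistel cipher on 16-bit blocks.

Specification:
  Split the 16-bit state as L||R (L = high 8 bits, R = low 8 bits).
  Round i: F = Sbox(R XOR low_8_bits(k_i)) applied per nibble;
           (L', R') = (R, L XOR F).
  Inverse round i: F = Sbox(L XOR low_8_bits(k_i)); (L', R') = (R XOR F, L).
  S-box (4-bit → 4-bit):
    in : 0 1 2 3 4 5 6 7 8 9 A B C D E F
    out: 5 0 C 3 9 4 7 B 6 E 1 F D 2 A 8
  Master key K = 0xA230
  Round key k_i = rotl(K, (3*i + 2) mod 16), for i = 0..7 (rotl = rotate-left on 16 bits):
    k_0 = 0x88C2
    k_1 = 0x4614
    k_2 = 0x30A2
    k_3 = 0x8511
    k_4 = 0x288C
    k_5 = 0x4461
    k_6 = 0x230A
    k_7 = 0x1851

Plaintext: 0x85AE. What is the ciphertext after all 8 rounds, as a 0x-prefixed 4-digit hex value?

s_0 = plaintext = 0x85AE
s_1 = Round(s_0, k_0) = 0xAEF8
s_2 = Round(s_1, k_1) = 0xF803
s_3 = Round(s_2, k_2) = 0x03E8
s_4 = Round(s_3, k_3) = 0xE88D
s_5 = Round(s_4, k_4) = 0x8DB8
s_6 = Round(s_5, k_5) = 0xB8A3
s_7 = Round(s_6, k_6) = 0xA3A6
s_8 = Round(s_7, k_7) = 0xA628

0xA628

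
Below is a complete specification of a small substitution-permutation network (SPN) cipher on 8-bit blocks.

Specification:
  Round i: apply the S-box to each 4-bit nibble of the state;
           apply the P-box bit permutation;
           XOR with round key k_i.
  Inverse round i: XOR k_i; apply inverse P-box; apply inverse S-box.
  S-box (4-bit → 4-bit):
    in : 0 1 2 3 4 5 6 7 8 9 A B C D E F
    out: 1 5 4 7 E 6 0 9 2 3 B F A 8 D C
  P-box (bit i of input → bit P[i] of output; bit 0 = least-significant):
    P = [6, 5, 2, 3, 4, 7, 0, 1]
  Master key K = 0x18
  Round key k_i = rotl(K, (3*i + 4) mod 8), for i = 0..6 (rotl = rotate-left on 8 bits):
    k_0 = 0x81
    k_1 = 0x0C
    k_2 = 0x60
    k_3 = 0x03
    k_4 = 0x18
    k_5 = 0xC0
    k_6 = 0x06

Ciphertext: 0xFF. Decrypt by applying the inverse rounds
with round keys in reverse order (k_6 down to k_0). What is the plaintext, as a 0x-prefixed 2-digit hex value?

s_0 = ciphertext = 0xFF
s_1 = InvRound(s_0, k_6) = 0x3A
s_2 = InvRound(s_1, k_5) = 0xAA
s_3 = InvRound(s_2, k_4) = 0xA8
s_4 = InvRound(s_3, k_3) = 0x4C
s_5 = InvRound(s_4, k_2) = 0x64
s_6 = InvRound(s_5, k_1) = 0x6A
s_7 = InvRound(s_6, k_0) = 0x4A

0x4A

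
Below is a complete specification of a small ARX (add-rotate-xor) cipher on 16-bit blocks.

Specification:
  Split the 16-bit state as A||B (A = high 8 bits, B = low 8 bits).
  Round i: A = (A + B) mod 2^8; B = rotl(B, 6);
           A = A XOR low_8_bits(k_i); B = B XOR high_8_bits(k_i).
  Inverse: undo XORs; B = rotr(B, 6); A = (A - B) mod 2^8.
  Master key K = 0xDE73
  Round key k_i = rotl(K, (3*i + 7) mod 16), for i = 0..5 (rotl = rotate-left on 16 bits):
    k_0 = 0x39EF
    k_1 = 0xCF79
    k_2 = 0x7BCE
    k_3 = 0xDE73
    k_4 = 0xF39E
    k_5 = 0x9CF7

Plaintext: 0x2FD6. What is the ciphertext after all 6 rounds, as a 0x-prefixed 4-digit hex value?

0x7D8C

s_0 = plaintext = 0x2FD6
s_1 = Round(s_0, k_0) = 0xEA8C
s_2 = Round(s_1, k_1) = 0x0FEC
s_3 = Round(s_2, k_2) = 0x3540
s_4 = Round(s_3, k_3) = 0x06CE
s_5 = Round(s_4, k_4) = 0x4A40
s_6 = Round(s_5, k_5) = 0x7D8C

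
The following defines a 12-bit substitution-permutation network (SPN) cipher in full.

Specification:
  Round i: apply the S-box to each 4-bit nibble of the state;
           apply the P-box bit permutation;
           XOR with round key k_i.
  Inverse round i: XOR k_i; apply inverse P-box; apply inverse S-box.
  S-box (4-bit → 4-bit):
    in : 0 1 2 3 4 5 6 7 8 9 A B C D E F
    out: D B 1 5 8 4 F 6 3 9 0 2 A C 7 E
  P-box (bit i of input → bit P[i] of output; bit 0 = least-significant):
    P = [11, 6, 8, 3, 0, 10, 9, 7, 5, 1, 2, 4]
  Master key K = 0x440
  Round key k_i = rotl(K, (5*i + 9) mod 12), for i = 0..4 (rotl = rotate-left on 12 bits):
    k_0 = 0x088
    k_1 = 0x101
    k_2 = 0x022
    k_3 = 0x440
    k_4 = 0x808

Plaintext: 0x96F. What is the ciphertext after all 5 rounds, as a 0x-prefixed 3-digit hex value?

0xC28

s_0 = plaintext = 0x96F
s_1 = Round(s_0, k_0) = 0x771
s_2 = Round(s_1, k_1) = 0xF4F
s_3 = Round(s_2, k_2) = 0x1FC
s_4 = Round(s_3, k_3) = 0x2BA
s_5 = Round(s_4, k_4) = 0xC28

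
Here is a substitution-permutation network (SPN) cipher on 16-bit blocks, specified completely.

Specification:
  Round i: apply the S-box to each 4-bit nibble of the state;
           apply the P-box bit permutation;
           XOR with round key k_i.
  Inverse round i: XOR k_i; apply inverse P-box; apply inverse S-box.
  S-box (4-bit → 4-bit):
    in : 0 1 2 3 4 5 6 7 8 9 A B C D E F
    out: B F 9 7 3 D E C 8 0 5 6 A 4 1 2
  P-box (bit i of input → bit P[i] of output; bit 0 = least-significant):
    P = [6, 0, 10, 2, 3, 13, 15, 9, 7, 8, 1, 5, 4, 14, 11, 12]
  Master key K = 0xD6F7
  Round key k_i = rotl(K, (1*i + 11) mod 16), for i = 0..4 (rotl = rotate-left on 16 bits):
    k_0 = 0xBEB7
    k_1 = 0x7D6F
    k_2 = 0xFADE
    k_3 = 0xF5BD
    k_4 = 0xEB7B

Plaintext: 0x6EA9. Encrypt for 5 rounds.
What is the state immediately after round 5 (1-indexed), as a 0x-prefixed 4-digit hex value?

0x1F8A

s_0 = plaintext = 0x6EA9
s_1 = Round(s_0, k_0) = 0x663F
s_2 = Round(s_1, k_1) = 0x8444
s_3 = Round(s_2, k_2) = 0xCB17
s_4 = Round(s_3, k_3) = 0x02B3
s_5 = Round(s_4, k_4) = 0x1F8A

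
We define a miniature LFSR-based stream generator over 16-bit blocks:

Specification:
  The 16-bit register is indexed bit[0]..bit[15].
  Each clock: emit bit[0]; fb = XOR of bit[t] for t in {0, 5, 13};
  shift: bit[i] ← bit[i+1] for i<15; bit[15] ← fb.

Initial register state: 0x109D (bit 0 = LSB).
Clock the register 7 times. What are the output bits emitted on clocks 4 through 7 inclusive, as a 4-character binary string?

reg_0 = 0x109D
clock 1: out=1, reg = 0x884E
clock 2: out=0, reg = 0x4427
clock 3: out=1, reg = 0x2213
clock 4: out=1, reg = 0x1109
clock 5: out=1, reg = 0x8884
clock 6: out=0, reg = 0x4442
clock 7: out=0, reg = 0x2221

1100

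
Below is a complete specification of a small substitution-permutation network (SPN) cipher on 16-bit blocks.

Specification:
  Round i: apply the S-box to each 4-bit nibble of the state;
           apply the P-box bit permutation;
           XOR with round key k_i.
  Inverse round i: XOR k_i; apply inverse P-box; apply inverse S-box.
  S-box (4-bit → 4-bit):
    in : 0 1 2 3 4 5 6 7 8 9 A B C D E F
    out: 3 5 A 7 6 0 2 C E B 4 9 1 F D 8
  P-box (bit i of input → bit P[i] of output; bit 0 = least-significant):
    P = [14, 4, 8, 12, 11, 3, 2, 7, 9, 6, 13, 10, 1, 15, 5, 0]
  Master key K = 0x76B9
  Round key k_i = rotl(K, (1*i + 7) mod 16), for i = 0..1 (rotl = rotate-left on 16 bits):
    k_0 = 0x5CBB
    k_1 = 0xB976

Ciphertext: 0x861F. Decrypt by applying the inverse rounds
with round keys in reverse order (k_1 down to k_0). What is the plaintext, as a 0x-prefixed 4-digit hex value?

0xAA84

s_0 = ciphertext = 0x861F
s_1 = InvRound(s_0, k_1) = 0x7D07
s_2 = InvRound(s_1, k_0) = 0xAA84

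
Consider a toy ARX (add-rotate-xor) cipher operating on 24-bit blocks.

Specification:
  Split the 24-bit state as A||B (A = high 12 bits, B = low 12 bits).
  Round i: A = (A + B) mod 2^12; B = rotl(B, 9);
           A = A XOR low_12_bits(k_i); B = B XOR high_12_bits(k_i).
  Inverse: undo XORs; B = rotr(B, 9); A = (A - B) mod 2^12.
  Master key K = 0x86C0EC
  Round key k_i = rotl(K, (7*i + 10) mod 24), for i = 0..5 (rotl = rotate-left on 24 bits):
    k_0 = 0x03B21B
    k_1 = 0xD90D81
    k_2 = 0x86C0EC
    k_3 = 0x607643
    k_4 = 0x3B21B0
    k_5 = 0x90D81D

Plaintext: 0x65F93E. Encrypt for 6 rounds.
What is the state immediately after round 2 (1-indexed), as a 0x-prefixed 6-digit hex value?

s_0 = plaintext = 0x65F93E
s_1 = Round(s_0, k_0) = 0xD86D1C
s_2 = Round(s_1, k_1) = 0x723433
s_3 = Round(s_2, k_2) = 0xBBAEEA
s_4 = Round(s_3, k_3) = 0xCE73DA
s_5 = Round(s_4, k_4) = 0x1717C9
s_6 = Round(s_5, k_5) = 0x127BF4

0x723433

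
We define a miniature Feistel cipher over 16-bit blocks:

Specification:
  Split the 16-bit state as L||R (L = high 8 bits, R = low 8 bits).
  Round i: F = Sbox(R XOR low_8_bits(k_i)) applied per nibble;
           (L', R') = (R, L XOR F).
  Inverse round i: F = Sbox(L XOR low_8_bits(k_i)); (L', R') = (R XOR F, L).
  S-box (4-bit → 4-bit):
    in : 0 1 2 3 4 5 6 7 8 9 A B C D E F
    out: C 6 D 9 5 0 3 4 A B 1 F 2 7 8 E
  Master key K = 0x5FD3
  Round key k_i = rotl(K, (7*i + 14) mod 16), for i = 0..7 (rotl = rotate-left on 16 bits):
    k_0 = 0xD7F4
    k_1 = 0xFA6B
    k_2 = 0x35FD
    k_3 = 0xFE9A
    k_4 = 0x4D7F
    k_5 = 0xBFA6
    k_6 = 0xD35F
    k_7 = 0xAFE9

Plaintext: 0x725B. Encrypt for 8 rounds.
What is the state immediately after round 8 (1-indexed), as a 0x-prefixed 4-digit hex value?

0xCA12

s_0 = plaintext = 0x725B
s_1 = Round(s_0, k_0) = 0x5B6C
s_2 = Round(s_1, k_1) = 0x6C9F
s_3 = Round(s_2, k_2) = 0x9F51
s_4 = Round(s_3, k_3) = 0x51B0
s_5 = Round(s_4, k_4) = 0xB07F
s_6 = Round(s_5, k_5) = 0x7FCB
s_7 = Round(s_6, k_6) = 0xCBCA
s_8 = Round(s_7, k_7) = 0xCA12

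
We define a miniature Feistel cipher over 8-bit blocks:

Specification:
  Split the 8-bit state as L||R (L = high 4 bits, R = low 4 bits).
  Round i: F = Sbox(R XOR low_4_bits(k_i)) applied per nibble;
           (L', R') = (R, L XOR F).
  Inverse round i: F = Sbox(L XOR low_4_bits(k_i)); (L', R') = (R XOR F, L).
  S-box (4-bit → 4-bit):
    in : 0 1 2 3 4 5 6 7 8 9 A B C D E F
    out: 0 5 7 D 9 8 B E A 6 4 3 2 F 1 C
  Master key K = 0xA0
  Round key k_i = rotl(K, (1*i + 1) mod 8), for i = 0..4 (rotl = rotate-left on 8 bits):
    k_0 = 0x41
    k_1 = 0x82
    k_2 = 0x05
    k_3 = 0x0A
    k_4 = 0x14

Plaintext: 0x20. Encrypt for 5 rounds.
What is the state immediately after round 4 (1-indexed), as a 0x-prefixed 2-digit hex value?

s_0 = plaintext = 0x20
s_1 = Round(s_0, k_0) = 0x07
s_2 = Round(s_1, k_1) = 0x78
s_3 = Round(s_2, k_2) = 0x88
s_4 = Round(s_3, k_3) = 0x8F
s_5 = Round(s_4, k_4) = 0xFB

0x8F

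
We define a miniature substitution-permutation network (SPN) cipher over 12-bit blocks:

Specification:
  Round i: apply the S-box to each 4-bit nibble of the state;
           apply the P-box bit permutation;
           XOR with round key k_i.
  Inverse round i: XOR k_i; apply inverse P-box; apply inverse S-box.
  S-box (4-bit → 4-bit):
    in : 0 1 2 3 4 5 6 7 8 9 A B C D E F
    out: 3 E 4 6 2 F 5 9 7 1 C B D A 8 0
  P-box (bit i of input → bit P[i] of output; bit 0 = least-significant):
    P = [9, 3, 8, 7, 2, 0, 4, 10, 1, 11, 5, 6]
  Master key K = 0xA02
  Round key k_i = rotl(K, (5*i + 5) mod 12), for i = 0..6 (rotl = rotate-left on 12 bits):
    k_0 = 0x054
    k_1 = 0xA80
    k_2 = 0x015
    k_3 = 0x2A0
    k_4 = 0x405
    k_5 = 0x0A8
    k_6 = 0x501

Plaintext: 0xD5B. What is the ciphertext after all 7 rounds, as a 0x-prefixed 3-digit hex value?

s_0 = plaintext = 0xD5B
s_1 = Round(s_0, k_0) = 0xE89
s_2 = Round(s_1, k_1) = 0x8D5
s_3 = Round(s_2, k_2) = 0xFBE
s_4 = Round(s_3, k_3) = 0x625
s_5 = Round(s_4, k_4) = 0x7BF
s_6 = Round(s_5, k_5) = 0x4EF
s_7 = Round(s_6, k_6) = 0x901

0x901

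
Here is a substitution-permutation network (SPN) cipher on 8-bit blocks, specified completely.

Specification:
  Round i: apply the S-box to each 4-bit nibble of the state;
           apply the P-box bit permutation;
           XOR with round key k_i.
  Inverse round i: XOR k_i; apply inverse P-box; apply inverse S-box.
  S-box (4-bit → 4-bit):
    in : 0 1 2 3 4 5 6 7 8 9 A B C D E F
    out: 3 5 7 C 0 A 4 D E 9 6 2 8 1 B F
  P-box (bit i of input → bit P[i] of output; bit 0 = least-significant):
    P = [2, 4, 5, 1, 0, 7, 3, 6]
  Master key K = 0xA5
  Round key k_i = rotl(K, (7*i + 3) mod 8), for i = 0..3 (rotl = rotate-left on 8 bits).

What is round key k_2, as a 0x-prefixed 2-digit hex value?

K = 0xA5
k_0 = rotl(K, (7*0+3) mod 8) = rotl(K, 3) = 0x2D
k_1 = rotl(K, (7*1+3) mod 8) = rotl(K, 2) = 0x96
k_2 = rotl(K, (7*2+3) mod 8) = rotl(K, 1) = 0x4B

0x4B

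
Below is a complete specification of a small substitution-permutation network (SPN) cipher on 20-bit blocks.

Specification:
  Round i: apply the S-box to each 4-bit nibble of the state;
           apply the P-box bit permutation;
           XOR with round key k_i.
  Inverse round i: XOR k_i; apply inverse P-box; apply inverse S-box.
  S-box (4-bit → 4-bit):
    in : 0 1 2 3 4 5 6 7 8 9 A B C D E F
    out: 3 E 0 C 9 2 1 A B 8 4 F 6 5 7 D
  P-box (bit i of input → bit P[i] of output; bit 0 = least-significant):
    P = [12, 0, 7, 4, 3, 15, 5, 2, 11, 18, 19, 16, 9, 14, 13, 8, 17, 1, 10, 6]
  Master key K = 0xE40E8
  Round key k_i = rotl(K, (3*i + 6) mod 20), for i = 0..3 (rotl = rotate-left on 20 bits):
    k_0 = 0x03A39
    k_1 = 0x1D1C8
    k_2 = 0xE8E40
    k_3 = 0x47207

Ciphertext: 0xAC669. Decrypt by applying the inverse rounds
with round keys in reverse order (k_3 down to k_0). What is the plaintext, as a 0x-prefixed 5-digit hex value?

0xF8FDD

s_0 = ciphertext = 0xAC669
s_1 = InvRound(s_0, k_3) = 0xBACB6
s_2 = InvRound(s_1, k_2) = 0x7D733
s_3 = InvRound(s_2, k_1) = 0xB65D1
s_4 = InvRound(s_3, k_0) = 0xF8FDD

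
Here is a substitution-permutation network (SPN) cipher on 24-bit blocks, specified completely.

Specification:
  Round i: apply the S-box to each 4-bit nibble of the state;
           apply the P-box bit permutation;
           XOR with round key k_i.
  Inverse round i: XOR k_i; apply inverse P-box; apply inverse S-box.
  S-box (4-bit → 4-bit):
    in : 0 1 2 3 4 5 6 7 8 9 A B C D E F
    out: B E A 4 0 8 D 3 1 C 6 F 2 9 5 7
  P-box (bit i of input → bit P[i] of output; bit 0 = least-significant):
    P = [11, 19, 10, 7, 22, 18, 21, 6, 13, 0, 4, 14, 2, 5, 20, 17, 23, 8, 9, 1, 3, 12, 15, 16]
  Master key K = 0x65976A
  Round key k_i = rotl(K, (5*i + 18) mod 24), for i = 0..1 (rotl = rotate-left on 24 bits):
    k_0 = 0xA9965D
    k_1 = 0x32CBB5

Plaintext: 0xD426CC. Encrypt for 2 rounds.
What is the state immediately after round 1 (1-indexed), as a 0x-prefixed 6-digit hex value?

0xA6F665

s_0 = plaintext = 0xD426CC
s_1 = Round(s_0, k_0) = 0xA6F665
s_2 = Round(s_1, k_1) = 0xC23943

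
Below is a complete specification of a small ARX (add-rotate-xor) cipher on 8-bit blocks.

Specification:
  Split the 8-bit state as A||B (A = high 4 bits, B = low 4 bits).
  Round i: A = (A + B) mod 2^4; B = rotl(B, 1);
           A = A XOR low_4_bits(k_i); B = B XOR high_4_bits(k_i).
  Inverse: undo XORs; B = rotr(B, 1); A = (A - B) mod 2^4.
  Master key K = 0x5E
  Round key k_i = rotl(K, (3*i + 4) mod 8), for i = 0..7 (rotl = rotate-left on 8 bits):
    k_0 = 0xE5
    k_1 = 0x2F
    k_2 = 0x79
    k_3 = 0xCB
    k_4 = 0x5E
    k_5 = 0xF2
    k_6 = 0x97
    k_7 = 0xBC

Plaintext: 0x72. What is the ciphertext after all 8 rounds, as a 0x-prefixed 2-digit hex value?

0xB2

s_0 = plaintext = 0x72
s_1 = Round(s_0, k_0) = 0xCA
s_2 = Round(s_1, k_1) = 0x97
s_3 = Round(s_2, k_2) = 0x99
s_4 = Round(s_3, k_3) = 0x9F
s_5 = Round(s_4, k_4) = 0x6A
s_6 = Round(s_5, k_5) = 0x2A
s_7 = Round(s_6, k_6) = 0xBC
s_8 = Round(s_7, k_7) = 0xB2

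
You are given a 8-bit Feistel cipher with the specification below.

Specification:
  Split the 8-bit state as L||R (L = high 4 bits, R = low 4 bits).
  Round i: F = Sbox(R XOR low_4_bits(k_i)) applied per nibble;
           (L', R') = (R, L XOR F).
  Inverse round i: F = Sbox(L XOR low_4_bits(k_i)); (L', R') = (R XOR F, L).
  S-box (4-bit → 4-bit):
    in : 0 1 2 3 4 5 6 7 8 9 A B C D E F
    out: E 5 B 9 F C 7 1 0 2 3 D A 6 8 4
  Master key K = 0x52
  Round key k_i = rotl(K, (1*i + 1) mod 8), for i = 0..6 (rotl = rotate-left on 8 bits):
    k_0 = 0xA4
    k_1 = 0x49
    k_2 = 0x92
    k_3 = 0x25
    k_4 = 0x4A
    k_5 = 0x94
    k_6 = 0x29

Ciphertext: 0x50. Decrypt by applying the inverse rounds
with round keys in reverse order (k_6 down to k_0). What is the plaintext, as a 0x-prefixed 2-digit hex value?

s_0 = ciphertext = 0x50
s_1 = InvRound(s_0, k_6) = 0xA5
s_2 = InvRound(s_1, k_5) = 0xDA
s_3 = InvRound(s_2, k_4) = 0xBD
s_4 = InvRound(s_3, k_3) = 0x5B
s_5 = InvRound(s_4, k_2) = 0xA5
s_6 = InvRound(s_5, k_1) = 0xCA
s_7 = InvRound(s_6, k_0) = 0xAC

0xAC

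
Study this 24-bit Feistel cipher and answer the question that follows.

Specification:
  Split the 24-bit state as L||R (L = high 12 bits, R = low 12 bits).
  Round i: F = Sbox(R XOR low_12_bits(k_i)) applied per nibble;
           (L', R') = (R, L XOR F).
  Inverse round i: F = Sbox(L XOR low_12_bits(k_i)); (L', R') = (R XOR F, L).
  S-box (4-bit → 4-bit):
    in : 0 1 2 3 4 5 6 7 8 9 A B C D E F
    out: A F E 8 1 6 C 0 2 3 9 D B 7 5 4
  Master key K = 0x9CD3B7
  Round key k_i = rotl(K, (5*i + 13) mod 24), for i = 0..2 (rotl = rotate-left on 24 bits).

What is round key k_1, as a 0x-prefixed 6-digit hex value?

0xDE734E

K = 0x9CD3B7
k_0 = rotl(K, (5*0+13) mod 24) = rotl(K, 13) = 0x76F39A
k_1 = rotl(K, (5*1+13) mod 24) = rotl(K, 18) = 0xDE734E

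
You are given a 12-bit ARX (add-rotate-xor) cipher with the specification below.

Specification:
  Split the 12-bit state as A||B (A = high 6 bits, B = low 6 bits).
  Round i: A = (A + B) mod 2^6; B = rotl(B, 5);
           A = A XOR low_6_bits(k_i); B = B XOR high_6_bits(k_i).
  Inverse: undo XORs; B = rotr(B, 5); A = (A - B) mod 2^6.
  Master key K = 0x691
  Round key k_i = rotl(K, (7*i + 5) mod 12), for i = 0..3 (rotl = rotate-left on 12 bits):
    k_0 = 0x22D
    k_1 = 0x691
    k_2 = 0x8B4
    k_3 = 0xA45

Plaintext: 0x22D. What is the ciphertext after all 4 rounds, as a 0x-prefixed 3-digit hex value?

0xF69

s_0 = plaintext = 0x22D
s_1 = Round(s_0, k_0) = 0x63E
s_2 = Round(s_1, k_1) = 0x1C5
s_3 = Round(s_2, k_2) = 0xE00
s_4 = Round(s_3, k_3) = 0xF69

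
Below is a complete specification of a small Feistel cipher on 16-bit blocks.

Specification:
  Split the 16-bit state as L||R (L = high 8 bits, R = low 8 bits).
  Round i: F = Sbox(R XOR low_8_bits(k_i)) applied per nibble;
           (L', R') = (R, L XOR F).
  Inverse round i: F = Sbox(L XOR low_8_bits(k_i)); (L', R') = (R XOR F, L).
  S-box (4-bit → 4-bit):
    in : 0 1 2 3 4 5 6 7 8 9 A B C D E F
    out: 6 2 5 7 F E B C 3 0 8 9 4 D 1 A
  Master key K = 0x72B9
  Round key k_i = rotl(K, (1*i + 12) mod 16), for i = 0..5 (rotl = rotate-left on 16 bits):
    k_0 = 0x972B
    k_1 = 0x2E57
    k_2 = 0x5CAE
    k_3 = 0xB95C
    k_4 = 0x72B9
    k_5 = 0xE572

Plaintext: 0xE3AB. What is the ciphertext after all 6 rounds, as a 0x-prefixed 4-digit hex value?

0x9E20

s_0 = plaintext = 0xE3AB
s_1 = Round(s_0, k_0) = 0xABD5
s_2 = Round(s_1, k_1) = 0xD59E
s_3 = Round(s_2, k_2) = 0x9EA3
s_4 = Round(s_3, k_3) = 0xA334
s_5 = Round(s_4, k_4) = 0x349E
s_6 = Round(s_5, k_5) = 0x9E20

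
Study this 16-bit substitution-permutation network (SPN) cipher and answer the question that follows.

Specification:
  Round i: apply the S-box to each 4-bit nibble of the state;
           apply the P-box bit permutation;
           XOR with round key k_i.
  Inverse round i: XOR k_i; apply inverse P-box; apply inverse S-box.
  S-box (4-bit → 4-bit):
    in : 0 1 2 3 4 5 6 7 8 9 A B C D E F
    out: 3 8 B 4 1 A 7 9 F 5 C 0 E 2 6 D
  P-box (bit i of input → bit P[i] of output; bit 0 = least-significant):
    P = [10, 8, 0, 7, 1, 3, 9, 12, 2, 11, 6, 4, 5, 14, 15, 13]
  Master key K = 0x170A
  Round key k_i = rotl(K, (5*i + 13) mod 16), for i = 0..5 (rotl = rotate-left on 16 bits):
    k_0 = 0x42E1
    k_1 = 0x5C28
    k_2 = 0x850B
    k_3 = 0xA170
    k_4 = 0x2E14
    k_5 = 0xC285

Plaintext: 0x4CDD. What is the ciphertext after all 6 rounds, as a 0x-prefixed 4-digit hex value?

s_0 = plaintext = 0x4CDD
s_1 = Round(s_0, k_0) = 0x4B99
s_2 = Round(s_1, k_1) = 0x5A0B
s_3 = Round(s_2, k_2) = 0xE551
s_4 = Round(s_3, k_3) = 0x79E8
s_5 = Round(s_4, k_4) = 0x09F9
s_6 = Round(s_5, k_5) = 0x94E2

0x94E2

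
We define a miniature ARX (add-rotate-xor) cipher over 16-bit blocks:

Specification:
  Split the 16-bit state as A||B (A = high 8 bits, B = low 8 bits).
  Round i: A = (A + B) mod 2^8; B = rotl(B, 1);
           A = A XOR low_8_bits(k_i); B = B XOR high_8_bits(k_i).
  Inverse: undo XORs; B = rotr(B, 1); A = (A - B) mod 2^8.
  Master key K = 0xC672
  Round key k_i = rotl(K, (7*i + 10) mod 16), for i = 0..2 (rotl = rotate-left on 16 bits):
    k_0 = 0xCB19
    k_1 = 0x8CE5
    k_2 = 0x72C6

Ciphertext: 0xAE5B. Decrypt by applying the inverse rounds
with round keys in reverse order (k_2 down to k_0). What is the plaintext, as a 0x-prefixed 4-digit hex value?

0x59E3

s_0 = ciphertext = 0xAE5B
s_1 = InvRound(s_0, k_2) = 0xD494
s_2 = InvRound(s_1, k_1) = 0x250C
s_3 = InvRound(s_2, k_0) = 0x59E3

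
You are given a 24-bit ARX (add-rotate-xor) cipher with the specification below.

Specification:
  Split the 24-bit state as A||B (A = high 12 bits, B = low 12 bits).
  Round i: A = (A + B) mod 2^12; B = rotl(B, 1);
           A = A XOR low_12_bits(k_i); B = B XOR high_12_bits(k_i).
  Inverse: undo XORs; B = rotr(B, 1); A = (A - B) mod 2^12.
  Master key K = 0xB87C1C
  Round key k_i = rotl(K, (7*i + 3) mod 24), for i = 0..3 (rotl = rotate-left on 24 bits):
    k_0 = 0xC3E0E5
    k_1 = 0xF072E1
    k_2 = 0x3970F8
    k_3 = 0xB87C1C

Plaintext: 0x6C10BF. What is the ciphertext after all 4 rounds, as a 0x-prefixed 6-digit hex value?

0xFD1AB0

s_0 = plaintext = 0x6C10BF
s_1 = Round(s_0, k_0) = 0x765D40
s_2 = Round(s_1, k_1) = 0x644586
s_3 = Round(s_2, k_2) = 0xB3289B
s_4 = Round(s_3, k_3) = 0xFD1AB0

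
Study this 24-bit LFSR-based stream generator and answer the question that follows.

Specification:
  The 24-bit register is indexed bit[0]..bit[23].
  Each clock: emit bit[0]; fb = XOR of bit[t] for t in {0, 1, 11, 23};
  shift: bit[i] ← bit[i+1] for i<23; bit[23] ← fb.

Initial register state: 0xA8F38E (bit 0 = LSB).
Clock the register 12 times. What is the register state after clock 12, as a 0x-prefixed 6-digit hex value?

0x532A8F

reg_0 = 0xA8F38E
clock 1: out=0, reg = 0x5479C7
clock 2: out=1, reg = 0xAA3CE3
clock 3: out=1, reg = 0x551E71
clock 4: out=1, reg = 0x2A8F38
clock 5: out=0, reg = 0x95479C
clock 6: out=0, reg = 0xCAA3CE
clock 7: out=0, reg = 0x6551E7
clock 8: out=1, reg = 0x32A8F3
clock 9: out=1, reg = 0x995479
clock 10: out=1, reg = 0x4CAA3C
clock 11: out=0, reg = 0xA6551E
clock 12: out=0, reg = 0x532A8F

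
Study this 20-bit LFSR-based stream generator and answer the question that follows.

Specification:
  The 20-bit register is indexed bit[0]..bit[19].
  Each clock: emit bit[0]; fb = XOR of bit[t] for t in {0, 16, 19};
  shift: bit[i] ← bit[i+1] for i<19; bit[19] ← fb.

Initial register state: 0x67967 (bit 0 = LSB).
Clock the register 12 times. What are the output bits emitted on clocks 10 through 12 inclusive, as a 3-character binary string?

reg_0 = 0x67967
clock 1: out=1, reg = 0xB3CB3
clock 2: out=1, reg = 0xD9E59
clock 3: out=1, reg = 0xECF2C
clock 4: out=0, reg = 0xF6796
clock 5: out=0, reg = 0x7B3CB
clock 6: out=1, reg = 0x3D9E5
clock 7: out=1, reg = 0x1ECF2
clock 8: out=0, reg = 0x8F679
clock 9: out=1, reg = 0x47B3C
clock 10: out=0, reg = 0x23D9E
clock 11: out=0, reg = 0x11ECF
clock 12: out=1, reg = 0x08F67

001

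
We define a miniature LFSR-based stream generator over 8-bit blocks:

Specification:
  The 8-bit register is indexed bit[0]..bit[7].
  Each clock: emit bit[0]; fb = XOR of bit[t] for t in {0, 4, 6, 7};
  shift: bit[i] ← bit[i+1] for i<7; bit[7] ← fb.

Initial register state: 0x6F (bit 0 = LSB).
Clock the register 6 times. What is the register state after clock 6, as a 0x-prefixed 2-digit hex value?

reg_0 = 0x6F
clock 1: out=1, reg = 0x37
clock 2: out=1, reg = 0x1B
clock 3: out=1, reg = 0x0D
clock 4: out=1, reg = 0x86
clock 5: out=0, reg = 0xC3
clock 6: out=1, reg = 0xE1

0xE1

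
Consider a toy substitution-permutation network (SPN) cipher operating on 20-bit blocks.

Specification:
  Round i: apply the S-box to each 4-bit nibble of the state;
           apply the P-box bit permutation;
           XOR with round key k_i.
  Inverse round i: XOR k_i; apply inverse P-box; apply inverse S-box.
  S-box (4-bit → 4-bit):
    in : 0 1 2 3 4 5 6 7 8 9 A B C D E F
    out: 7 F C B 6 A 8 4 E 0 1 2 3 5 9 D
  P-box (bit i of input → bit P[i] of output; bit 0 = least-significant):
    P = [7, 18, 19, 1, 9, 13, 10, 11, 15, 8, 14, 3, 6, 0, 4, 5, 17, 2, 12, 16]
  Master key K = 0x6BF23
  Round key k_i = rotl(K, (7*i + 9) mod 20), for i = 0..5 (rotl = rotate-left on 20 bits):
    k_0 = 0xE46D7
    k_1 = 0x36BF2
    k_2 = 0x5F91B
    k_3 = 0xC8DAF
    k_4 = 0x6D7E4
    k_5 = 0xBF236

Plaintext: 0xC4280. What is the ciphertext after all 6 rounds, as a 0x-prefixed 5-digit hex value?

0x6C666

s_0 = plaintext = 0xC4280
s_1 = Round(s_0, k_0) = 0x02A4A
s_2 = Round(s_1, k_1) = 0x1DF46
s_3 = Round(s_2, k_2) = 0x60D45
s_4 = Round(s_3, k_3) = 0x969FC
s_5 = Round(s_4, k_4) = 0x2D944
s_6 = Round(s_5, k_5) = 0x6C666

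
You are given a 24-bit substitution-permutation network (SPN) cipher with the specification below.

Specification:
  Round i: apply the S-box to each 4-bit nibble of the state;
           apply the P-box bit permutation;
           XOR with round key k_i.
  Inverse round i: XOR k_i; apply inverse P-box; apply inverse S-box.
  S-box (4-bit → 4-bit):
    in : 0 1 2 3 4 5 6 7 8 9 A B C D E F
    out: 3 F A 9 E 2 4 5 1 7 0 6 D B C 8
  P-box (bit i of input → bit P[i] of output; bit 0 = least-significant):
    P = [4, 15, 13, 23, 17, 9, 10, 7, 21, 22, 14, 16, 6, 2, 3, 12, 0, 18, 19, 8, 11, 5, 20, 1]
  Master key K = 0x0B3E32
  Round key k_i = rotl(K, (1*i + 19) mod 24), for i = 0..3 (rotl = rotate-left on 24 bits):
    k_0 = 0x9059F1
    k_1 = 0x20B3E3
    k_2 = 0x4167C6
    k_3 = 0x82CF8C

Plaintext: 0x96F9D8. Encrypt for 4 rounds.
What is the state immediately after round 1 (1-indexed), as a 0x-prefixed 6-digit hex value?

0xEA0341

s_0 = plaintext = 0x96F9D8
s_1 = Round(s_0, k_0) = 0xEA0341
s_2 = Round(s_1, k_1) = 0x911535
s_3 = Round(s_2, k_2) = 0x1FFE2B
s_4 = Round(s_3, k_3) = 0x93342E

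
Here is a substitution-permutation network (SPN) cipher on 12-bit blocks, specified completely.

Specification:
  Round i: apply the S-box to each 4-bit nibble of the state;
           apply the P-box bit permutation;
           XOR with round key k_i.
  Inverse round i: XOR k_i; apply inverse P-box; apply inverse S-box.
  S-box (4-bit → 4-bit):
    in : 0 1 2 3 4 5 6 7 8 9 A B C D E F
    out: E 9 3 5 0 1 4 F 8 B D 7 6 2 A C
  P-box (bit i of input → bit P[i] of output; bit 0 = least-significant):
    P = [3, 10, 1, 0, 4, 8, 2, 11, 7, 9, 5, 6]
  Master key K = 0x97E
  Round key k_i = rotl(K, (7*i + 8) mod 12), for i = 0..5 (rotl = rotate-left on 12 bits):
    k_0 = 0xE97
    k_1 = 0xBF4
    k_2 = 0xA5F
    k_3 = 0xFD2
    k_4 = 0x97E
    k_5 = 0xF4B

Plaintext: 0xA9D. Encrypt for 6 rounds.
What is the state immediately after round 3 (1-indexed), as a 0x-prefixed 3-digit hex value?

s_0 = plaintext = 0xA9D
s_1 = Round(s_0, k_0) = 0x367
s_2 = Round(s_1, k_1) = 0xF5B
s_3 = Round(s_2, k_2) = 0xE25
s_4 = Round(s_3, k_3) = 0xC8A
s_5 = Round(s_4, k_4) = 0x355
s_6 = Round(s_5, k_5) = 0xFF3

0xE25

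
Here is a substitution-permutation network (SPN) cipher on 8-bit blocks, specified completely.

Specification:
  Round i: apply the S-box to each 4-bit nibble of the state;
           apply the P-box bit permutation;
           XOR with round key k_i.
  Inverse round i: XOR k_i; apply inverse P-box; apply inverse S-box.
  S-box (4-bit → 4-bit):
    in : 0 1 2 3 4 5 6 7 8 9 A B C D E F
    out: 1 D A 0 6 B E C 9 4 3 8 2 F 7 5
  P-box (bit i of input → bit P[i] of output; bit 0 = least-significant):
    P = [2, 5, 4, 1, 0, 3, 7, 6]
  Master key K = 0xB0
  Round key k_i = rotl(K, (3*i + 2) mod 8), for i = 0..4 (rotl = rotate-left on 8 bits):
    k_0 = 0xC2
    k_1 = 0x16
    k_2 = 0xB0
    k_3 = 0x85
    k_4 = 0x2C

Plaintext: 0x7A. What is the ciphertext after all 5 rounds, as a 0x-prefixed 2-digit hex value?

s_0 = plaintext = 0x7A
s_1 = Round(s_0, k_0) = 0x26
s_2 = Round(s_1, k_1) = 0x6C
s_3 = Round(s_2, k_2) = 0x58
s_4 = Round(s_3, k_3) = 0xCA
s_5 = Round(s_4, k_4) = 0x00

0x00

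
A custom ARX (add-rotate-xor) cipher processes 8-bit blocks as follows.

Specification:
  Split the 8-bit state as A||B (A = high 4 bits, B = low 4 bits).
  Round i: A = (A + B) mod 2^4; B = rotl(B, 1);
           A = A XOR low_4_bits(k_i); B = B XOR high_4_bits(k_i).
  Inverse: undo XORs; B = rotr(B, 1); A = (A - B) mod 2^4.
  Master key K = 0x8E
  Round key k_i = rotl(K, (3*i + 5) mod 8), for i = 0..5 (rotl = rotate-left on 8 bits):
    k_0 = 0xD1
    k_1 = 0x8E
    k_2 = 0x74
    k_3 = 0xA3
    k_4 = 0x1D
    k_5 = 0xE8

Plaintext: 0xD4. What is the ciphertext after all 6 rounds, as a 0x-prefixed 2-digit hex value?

0x6F

s_0 = plaintext = 0xD4
s_1 = Round(s_0, k_0) = 0x05
s_2 = Round(s_1, k_1) = 0xB2
s_3 = Round(s_2, k_2) = 0x93
s_4 = Round(s_3, k_3) = 0xFC
s_5 = Round(s_4, k_4) = 0x68
s_6 = Round(s_5, k_5) = 0x6F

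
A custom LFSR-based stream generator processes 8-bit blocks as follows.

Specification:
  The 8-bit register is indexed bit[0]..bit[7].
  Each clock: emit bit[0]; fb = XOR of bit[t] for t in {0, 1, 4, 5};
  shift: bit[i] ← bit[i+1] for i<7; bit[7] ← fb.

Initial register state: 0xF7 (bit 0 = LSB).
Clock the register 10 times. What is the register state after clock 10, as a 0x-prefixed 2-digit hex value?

0xF9

reg_0 = 0xF7
clock 1: out=1, reg = 0x7B
clock 2: out=1, reg = 0x3D
clock 3: out=1, reg = 0x9E
clock 4: out=0, reg = 0x4F
clock 5: out=1, reg = 0x27
clock 6: out=1, reg = 0x93
clock 7: out=1, reg = 0xC9
clock 8: out=1, reg = 0xE4
clock 9: out=0, reg = 0xF2
clock 10: out=0, reg = 0xF9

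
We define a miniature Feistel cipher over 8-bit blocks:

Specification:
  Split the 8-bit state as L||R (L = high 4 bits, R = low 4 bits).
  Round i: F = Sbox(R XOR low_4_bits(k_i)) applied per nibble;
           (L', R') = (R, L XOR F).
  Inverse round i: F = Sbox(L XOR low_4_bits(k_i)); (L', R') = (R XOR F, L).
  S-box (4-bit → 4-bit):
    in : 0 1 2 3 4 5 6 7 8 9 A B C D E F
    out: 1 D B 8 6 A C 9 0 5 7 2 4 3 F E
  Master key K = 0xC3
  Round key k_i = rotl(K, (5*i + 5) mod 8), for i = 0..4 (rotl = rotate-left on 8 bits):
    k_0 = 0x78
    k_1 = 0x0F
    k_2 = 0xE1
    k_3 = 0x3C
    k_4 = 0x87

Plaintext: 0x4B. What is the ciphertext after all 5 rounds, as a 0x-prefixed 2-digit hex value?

0x1B

s_0 = plaintext = 0x4B
s_1 = Round(s_0, k_0) = 0xBC
s_2 = Round(s_1, k_1) = 0xC3
s_3 = Round(s_2, k_2) = 0x37
s_4 = Round(s_3, k_3) = 0x71
s_5 = Round(s_4, k_4) = 0x1B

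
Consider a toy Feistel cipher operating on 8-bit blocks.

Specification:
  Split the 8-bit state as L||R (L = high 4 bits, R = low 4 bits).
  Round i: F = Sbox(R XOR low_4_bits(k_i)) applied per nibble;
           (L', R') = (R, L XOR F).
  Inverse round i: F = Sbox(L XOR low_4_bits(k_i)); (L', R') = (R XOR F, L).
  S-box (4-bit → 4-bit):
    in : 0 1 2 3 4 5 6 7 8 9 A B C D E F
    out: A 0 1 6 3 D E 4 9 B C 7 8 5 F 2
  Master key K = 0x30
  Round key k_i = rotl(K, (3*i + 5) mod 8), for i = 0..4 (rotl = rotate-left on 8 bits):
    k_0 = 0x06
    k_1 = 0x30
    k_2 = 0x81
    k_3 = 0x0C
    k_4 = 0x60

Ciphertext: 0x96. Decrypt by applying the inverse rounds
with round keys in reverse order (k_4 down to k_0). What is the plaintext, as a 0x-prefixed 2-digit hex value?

s_0 = ciphertext = 0x96
s_1 = InvRound(s_0, k_4) = 0xD9
s_2 = InvRound(s_1, k_3) = 0x9D
s_3 = InvRound(s_2, k_2) = 0x49
s_4 = InvRound(s_3, k_1) = 0xA4
s_5 = InvRound(s_4, k_0) = 0xCA

0xCA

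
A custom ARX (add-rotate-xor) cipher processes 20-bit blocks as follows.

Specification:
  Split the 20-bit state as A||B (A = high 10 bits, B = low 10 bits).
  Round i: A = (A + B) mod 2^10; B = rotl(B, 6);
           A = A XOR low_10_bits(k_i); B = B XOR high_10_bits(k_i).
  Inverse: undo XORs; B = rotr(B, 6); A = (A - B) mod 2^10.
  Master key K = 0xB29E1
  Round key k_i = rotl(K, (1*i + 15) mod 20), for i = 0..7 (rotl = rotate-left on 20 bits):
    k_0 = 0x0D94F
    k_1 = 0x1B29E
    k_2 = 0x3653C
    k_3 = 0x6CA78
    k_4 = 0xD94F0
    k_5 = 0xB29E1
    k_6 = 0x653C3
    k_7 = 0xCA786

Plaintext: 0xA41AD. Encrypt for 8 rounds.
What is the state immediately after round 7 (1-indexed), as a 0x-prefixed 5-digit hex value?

s_0 = plaintext = 0xA41AD
s_1 = Round(s_0, k_0) = 0x5CB6C
s_2 = Round(s_1, k_1) = 0x9035A
s_3 = Round(s_2, k_2) = 0x29A6C
s_4 = Round(s_3, k_3) = 0x5AA94
s_5 = Round(s_4, k_4) = 0xC3A4C
s_6 = Round(s_5, k_5) = 0x2EDEE
s_7 = Round(s_6, k_6) = 0x5AA0A
s_8 = Round(s_7, k_7) = 0x3C989

0x5AA0A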